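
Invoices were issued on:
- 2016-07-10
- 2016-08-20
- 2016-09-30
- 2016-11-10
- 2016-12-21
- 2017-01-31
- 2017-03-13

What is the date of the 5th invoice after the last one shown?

The spacing is 41, 41, 41, 41, 41, 41 days — always 41 days.
2017-03-13 + 41 days = 2017-04-23.
2017-04-23 + 41 days = 2017-06-03.
2017-06-03 + 41 days = 2017-07-14.
2017-07-14 + 41 days = 2017-08-24.
2017-08-24 + 41 days = 2017-10-04.

2017-10-04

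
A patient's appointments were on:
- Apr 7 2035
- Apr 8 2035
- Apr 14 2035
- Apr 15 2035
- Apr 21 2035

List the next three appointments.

Every event lands on a Saturday or Sunday (gaps cycle 1, 6, 1, 6).
So the schedule is: every Saturday and Sunday.
The following Sunday is Apr 22 2035.
The following Saturday is Apr 28 2035.
The following Sunday is Apr 29 2035.

Apr 22 2035, Apr 28 2035, Apr 29 2035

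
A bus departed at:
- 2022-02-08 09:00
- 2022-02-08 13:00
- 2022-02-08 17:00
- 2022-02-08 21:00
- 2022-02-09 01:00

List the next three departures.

2022-02-09 05:00, 2022-02-09 09:00, 2022-02-09 13:00

Gaps: 4, 4, 4, 4 hours — each event is 4 hours after the previous one.
2022-02-09 01:00 + 4 h = 2022-02-09 05:00.
2022-02-09 05:00 + 4 h = 2022-02-09 09:00.
2022-02-09 09:00 + 4 h = 2022-02-09 13:00.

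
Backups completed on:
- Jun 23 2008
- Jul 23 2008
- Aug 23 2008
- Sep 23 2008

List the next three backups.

The day-of-month is always 23 (30, 31, 31 days between events).
So this recurs on the 23rd of each month.
October 2008: Oct 23 2008.
Next: November 2008 → Nov 23 2008.
Next: December 2008 → Dec 23 2008.

Oct 23 2008, Nov 23 2008, Dec 23 2008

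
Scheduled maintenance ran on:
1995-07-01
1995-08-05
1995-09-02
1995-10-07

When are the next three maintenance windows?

Gaps: 35, 28, 35 days — a mix of 28 and 35. Every date is a Saturday.
Each is the 1st Saturday of its month.
1st Saturday of November 1995: 1995-11-04.
1st Saturday of December 1995: 1995-12-02.
1st Saturday of January 1996: 1996-01-06.

1995-11-04, 1995-12-02, 1996-01-06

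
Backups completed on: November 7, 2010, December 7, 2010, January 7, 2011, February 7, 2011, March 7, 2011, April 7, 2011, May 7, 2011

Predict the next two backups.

Gaps: 30, 31, 31, 28, 31, 30 days — not constant. Every event is on the 7th of the month.
Pattern: the 7th of each month.
Next: June 2011 → June 7, 2011.
Next: July 2011 → July 7, 2011.

June 7, 2011; July 7, 2011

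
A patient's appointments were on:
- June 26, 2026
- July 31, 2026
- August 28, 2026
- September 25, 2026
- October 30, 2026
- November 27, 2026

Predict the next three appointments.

December 25, 2026; January 29, 2027; February 26, 2027

These are Fridays with 35, 28, 28, 35, 28-day gaps.
Each is the final Friday of its month — July 31, 2026 is past the 28th, so '4th Friday' doesn't fit.
December 2026 ends with Friday December 25, 2026.
January 2027 ends with Friday January 29, 2027.
Last Friday of February 2027: February 26, 2027.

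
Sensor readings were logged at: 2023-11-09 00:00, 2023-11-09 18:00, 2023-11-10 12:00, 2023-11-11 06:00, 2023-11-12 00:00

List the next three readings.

Spacing: 18, 18, 18, 18 h — constant 18 h.
2023-11-12 00:00 + 18 h = 2023-11-12 18:00.
2023-11-12 18:00 + 18 h = 2023-11-13 12:00.
2023-11-13 12:00 + 18 h = 2023-11-14 06:00.

2023-11-12 18:00, 2023-11-13 12:00, 2023-11-14 06:00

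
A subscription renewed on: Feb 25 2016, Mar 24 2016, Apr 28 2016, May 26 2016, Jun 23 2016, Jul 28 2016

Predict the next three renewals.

Gaps: 28, 35, 28, 28, 35 days — a mix of 28 and 35. Every date is a Thursday.
Each is the 4th Thursday of its month.
4th Thursday of August 2016: Aug 25 2016.
September 2016 — 4th Thursday is Sep 22 2016.
4th Thursday of October 2016: Oct 27 2016.

Aug 25 2016, Sep 22 2016, Oct 27 2016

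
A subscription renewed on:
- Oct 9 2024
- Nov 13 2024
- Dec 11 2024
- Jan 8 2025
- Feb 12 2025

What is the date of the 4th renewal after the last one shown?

Gaps: 35, 28, 28, 35 days — a mix of 28 and 35. Every date is a Wednesday.
Each is the 2nd Wednesday of its month.
March 2025 — 2nd Wednesday is Mar 12 2025.
April 2025 — 2nd Wednesday is Apr 9 2025.
May 2025 — 2nd Wednesday is May 14 2025.
2nd Wednesday of June 2025: Jun 11 2025.

Jun 11 2025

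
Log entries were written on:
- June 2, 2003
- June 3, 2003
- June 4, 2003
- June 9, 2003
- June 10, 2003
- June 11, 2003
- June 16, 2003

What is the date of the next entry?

June 17, 2003

Every event lands on a Monday or Tuesday or Wednesday (gaps cycle 1, 1, 5, 1, 1, 5).
So the schedule is: every Monday, Tuesday and Wednesday.
The following Tuesday is June 17, 2003.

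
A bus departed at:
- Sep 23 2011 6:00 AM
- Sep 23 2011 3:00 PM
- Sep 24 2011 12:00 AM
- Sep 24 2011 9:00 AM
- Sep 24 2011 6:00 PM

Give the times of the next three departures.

Gaps: 9, 9, 9, 9 hours — each event is 9 hours after the previous one.
Sep 24 2011 6:00 PM + 9 h = Sep 25 2011 3:00 AM.
Sep 25 2011 3:00 AM + 9 h = Sep 25 2011 12:00 PM.
Sep 25 2011 12:00 PM + 9 h = Sep 25 2011 9:00 PM.

Sep 25 2011 3:00 AM, Sep 25 2011 12:00 PM, Sep 25 2011 9:00 PM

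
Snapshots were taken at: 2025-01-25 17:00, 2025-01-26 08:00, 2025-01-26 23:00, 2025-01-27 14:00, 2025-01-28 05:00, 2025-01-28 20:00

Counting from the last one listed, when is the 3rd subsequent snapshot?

2025-01-30 17:00

Spacing: 15, 15, 15, 15, 15 h — constant 15 h.
2025-01-28 20:00 + 15 h = 2025-01-29 11:00.
2025-01-29 11:00 + 15 h = 2025-01-30 02:00.
2025-01-30 02:00 + 15 h = 2025-01-30 17:00.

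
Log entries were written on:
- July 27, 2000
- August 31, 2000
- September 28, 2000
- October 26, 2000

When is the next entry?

Every date is a Thursday; gaps 35, 28, 28 days.
Each is the last Thursday of its month (at least one falls on the 29th or later, ruling out '4th Thursday').
November 2000 ends with Thursday November 30, 2000.

November 30, 2000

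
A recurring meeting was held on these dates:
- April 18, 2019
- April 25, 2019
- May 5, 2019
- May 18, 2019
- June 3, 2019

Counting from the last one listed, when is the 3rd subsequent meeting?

Gaps: 7, 10, 13, 16 days — each gap is 3 larger than the previous one.
Next gap: 19 days. June 3, 2019 + 19 days = June 22, 2019.
Next gap: 22 days. June 22, 2019 + 22 days = July 14, 2019.
Next gap: 25 days. July 14, 2019 + 25 days = August 8, 2019.

August 8, 2019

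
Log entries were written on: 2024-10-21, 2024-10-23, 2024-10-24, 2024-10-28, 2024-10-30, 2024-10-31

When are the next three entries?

2024-11-04, 2024-11-06, 2024-11-07

The gap pattern 2, 1, 4, 2, 1 repeats every 3 events.
These are the Mondays, Wednesdays and Thursdays of each week.
Next Monday: 2024-11-04.
Next Wednesday: 2024-11-06.
Next Thursday: 2024-11-07.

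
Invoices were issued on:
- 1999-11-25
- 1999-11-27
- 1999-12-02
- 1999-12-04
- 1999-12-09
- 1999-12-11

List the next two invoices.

1999-12-16, 1999-12-18

Gaps: 2, 5, 2, 5, 2 days — not constant, but cyclic with period 2.
The events fall on every Thursday and Saturday.
The following Thursday is 1999-12-16.
The following Saturday is 1999-12-18.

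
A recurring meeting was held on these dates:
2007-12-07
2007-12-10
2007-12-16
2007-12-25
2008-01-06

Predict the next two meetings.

Intervals are 3, 6, 9, 12 days — an arithmetic progression with common difference 3.
Next gap: 15 days. 2008-01-06 + 15 days = 2008-01-21.
Next gap: 18 days. 2008-01-21 + 18 days = 2008-02-08.

2008-01-21, 2008-02-08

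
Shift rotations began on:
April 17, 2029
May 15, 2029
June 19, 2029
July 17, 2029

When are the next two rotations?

These are Tuesdays at 28- or 35-day spacing (28, 35, 28).
The pattern: 3rd Tuesday of the month.
August 2029 — 3rd Tuesday is August 21, 2029.
September 2029 — 3rd Tuesday is September 18, 2029.

August 21, 2029; September 18, 2029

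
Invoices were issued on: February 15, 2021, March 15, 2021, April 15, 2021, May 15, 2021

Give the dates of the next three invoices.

The day-of-month is always 15 (28, 31, 30 days between events).
So this recurs on the 15th of each month.
June 2021: June 15, 2021.
Next: July 2021 → July 15, 2021.
August 2021: August 15, 2021.

June 15, 2021; July 15, 2021; August 15, 2021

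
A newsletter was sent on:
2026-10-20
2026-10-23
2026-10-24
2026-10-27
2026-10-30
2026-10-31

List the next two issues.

2026-11-03, 2026-11-06

Gaps: 3, 1, 3, 3, 1 days — not constant, but cyclic with period 3.
The events fall on every Tuesday, Friday and Saturday.
The following Tuesday is 2026-11-03.
The following Friday is 2026-11-06.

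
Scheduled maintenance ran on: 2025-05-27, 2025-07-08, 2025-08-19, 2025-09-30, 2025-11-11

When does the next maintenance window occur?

Gaps between consecutive events: 42, 42, 42, 42 days — a constant 42-day interval.
2025-11-11 + 42 days = 2025-12-23.

2025-12-23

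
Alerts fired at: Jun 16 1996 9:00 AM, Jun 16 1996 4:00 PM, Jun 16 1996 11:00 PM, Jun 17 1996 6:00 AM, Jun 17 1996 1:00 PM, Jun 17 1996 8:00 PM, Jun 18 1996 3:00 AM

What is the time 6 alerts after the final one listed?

The interval is a steady 7 hours (7, 7, 7, 7, 7, 7).
Jun 18 1996 3:00 AM + 7 h = Jun 18 1996 10:00 AM.
Jun 18 1996 10:00 AM + 7 h = Jun 18 1996 5:00 PM.
Jun 18 1996 5:00 PM + 7 h = Jun 19 1996 12:00 AM.
Jun 19 1996 12:00 AM + 7 h = Jun 19 1996 7:00 AM.
Jun 19 1996 7:00 AM + 7 h = Jun 19 1996 2:00 PM.
Jun 19 1996 2:00 PM + 7 h = Jun 19 1996 9:00 PM.

Jun 19 1996 9:00 PM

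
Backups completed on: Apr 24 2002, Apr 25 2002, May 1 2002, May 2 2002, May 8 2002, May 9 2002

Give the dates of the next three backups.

Gaps: 1, 6, 1, 6, 1 days — not constant, but cyclic with period 2.
The events fall on every Wednesday and Thursday.
Next Wednesday: May 15 2002.
The following Thursday is May 16 2002.
Next Wednesday: May 22 2002.

May 15 2002, May 16 2002, May 22 2002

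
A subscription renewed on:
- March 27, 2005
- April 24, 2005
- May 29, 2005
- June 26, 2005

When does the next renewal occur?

All Sundays; the gaps (28, 35, 28) vary with month length.
This is the last Sunday of each month.
Last Sunday of July 2005: July 31, 2005.

July 31, 2005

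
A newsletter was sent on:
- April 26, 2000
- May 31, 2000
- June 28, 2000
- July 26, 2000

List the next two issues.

August 30, 2000; September 27, 2000

All Wednesdays; the gaps (35, 28, 28) vary with month length.
This is the last Wednesday of each month.
August 2000 ends with Wednesday August 30, 2000.
Last Wednesday of September 2000: September 27, 2000.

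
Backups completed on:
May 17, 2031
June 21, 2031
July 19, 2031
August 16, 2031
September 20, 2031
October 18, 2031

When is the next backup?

November 15, 2031

Gaps: 35, 28, 28, 35, 28 days — a mix of 28 and 35. Every date is a Saturday.
Each is the 3rd Saturday of its month.
3rd Saturday of November 2031: November 15, 2031.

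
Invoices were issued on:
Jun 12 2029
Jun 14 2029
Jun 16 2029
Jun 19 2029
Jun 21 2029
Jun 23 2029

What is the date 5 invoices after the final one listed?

Every event lands on a Tuesday or Thursday or Saturday (gaps cycle 2, 2, 3, 2, 2).
So the schedule is: every Tuesday, Thursday and Saturday.
The following Tuesday is Jun 26 2029.
Next Thursday: Jun 28 2029.
The following Saturday is Jun 30 2029.
Next Tuesday: Jul 3 2029.
The following Thursday is Jul 5 2029.

Jul 5 2029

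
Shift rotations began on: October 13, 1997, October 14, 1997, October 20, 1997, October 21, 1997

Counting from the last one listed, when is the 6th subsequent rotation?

Gaps: 1, 6, 1 days — not constant, but cyclic with period 2.
The events fall on every Monday and Tuesday.
The following Monday is October 27, 1997.
The following Tuesday is October 28, 1997.
The following Monday is November 3, 1997.
The following Tuesday is November 4, 1997.
Next Monday: November 10, 1997.
The following Tuesday is November 11, 1997.

November 11, 1997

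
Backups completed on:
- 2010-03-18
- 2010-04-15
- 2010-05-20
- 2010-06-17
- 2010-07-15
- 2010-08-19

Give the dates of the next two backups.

2010-09-16, 2010-10-21

All dates are Thursdays, 28, 35, 28, 28, 35 days apart.
Specifically, the 3rd Thursday of each month.
September 2010 — 3rd Thursday is 2010-09-16.
3rd Thursday of October 2010: 2010-10-21.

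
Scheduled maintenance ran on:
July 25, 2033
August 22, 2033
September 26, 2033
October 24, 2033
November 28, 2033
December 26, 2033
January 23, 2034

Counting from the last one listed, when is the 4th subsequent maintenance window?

These are Mondays at 28- or 35-day spacing (28, 35, 28, 35, 28, 28).
The pattern: 4th Monday of the month.
February 2034 — 4th Monday is February 27, 2034.
4th Monday of March 2034: March 27, 2034.
4th Monday of April 2034: April 24, 2034.
4th Monday of May 2034: May 22, 2034.

May 22, 2034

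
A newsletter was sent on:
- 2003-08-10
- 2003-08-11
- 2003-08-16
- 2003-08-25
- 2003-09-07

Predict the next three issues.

2003-09-24, 2003-10-15, 2003-11-09

Intervals are 1, 5, 9, 13 days — an arithmetic progression with common difference 4.
Next gap: 17 days. 2003-09-07 + 17 days = 2003-09-24.
Next gap: 21 days. 2003-09-24 + 21 days = 2003-10-15.
Next gap: 25 days. 2003-10-15 + 25 days = 2003-11-09.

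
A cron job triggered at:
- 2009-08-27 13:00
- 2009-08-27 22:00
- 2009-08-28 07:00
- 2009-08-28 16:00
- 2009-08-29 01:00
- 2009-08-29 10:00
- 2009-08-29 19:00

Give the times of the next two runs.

2009-08-30 04:00, 2009-08-30 13:00

Spacing: 9, 9, 9, 9, 9, 9 h — constant 9 h.
2009-08-29 19:00 + 9 h = 2009-08-30 04:00.
2009-08-30 04:00 + 9 h = 2009-08-30 13:00.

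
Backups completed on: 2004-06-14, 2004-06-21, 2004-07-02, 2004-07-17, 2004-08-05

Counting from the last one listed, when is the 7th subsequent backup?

2005-04-07

Gaps: 7, 11, 15, 19 days — each gap is 4 larger than the previous one.
Next gap: 23 days. 2004-08-05 + 23 days = 2004-08-28.
Next gap: 27 days. 2004-08-28 + 27 days = 2004-09-24.
Next gap: 31 days. 2004-09-24 + 31 days = 2004-10-25.
Next gap: 35 days. 2004-10-25 + 35 days = 2004-11-29.
Next gap: 39 days. 2004-11-29 + 39 days = 2005-01-07.
Next gap: 43 days. 2005-01-07 + 43 days = 2005-02-19.
Next gap: 47 days. 2005-02-19 + 47 days = 2005-04-07.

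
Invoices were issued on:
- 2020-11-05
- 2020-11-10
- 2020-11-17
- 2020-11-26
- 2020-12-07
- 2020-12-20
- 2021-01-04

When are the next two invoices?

2021-01-21, 2021-02-09

Intervals are 5, 7, 9, 11, 13, 15 days — an arithmetic progression with common difference 2.
Next gap: 17 days. 2021-01-04 + 17 days = 2021-01-21.
Next gap: 19 days. 2021-01-21 + 19 days = 2021-02-09.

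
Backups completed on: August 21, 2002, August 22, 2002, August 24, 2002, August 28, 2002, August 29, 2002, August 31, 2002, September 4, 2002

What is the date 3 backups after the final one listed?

Every event lands on a Wednesday or Thursday or Saturday (gaps cycle 1, 2, 4, 1, 2, 4).
So the schedule is: every Wednesday, Thursday and Saturday.
The following Thursday is September 5, 2002.
Next Saturday: September 7, 2002.
The following Wednesday is September 11, 2002.

September 11, 2002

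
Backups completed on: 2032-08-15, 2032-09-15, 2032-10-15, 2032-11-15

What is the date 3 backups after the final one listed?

Each date is the 15th; the gaps (31, 30, 31) track the month lengths.
The rule is the 15th of each month.
Next: December 2032 → 2032-12-15.
Next: January 2033 → 2033-01-15.
Next: February 2033 → 2033-02-15.

2033-02-15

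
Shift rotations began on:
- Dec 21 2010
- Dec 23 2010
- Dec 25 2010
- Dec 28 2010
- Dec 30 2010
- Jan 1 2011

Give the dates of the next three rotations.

Jan 4 2011, Jan 6 2011, Jan 8 2011

Every event lands on a Tuesday or Thursday or Saturday (gaps cycle 2, 2, 3, 2, 2).
So the schedule is: every Tuesday, Thursday and Saturday.
Next Tuesday: Jan 4 2011.
Next Thursday: Jan 6 2011.
Next Saturday: Jan 8 2011.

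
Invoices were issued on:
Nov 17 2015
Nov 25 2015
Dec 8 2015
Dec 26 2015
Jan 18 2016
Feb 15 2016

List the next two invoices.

Mar 19 2016, Apr 26 2016

Gaps: 8, 13, 18, 23, 28 days — each gap is 5 larger than the previous one.
Next gap: 33 days. Feb 15 2016 + 33 days = Mar 19 2016.
Next gap: 38 days. Mar 19 2016 + 38 days = Apr 26 2016.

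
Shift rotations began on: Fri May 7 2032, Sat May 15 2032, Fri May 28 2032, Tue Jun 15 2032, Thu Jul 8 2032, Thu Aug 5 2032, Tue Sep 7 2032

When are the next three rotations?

Fri Oct 15 2032, Sat Nov 27 2032, Fri Jan 14 2033

Gaps: 8, 13, 18, 23, 28, 33 days — each gap is 5 larger than the previous one.
Next gap: 38 days. Tue Sep 7 2032 + 38 days = Fri Oct 15 2032.
Next gap: 43 days. Fri Oct 15 2032 + 43 days = Sat Nov 27 2032.
Next gap: 48 days. Sat Nov 27 2032 + 48 days = Fri Jan 14 2033.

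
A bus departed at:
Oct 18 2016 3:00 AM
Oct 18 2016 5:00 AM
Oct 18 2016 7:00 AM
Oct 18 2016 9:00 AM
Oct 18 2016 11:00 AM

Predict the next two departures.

Oct 18 2016 1:00 PM, Oct 18 2016 3:00 PM

The interval is a steady 2 hours (2, 2, 2, 2).
Oct 18 2016 11:00 AM + 2 h = Oct 18 2016 1:00 PM.
Oct 18 2016 1:00 PM + 2 h = Oct 18 2016 3:00 PM.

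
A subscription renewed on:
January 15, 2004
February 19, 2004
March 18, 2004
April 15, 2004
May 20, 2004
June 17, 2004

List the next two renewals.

These are Thursdays at 28- or 35-day spacing (35, 28, 28, 35, 28).
The pattern: 3rd Thursday of the month.
July 2004 — 3rd Thursday is July 15, 2004.
3rd Thursday of August 2004: August 19, 2004.

July 15, 2004; August 19, 2004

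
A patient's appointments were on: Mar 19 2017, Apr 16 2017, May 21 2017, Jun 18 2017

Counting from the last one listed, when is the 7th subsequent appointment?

Gaps: 28, 35, 28 days — a mix of 28 and 35. Every date is a Sunday.
Each is the 3rd Sunday of its month.
3rd Sunday of July 2017: Jul 16 2017.
3rd Sunday of August 2017: Aug 20 2017.
3rd Sunday of September 2017: Sep 17 2017.
3rd Sunday of October 2017: Oct 15 2017.
3rd Sunday of November 2017: Nov 19 2017.
December 2017 — 3rd Sunday is Dec 17 2017.
January 2018 — 3rd Sunday is Jan 21 2018.

Jan 21 2018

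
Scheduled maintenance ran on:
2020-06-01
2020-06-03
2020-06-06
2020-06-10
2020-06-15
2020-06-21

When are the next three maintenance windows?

2020-06-28, 2020-07-06, 2020-07-15

The spacing grows by 1 each time: 2, 3, 4, 5, 6 days.
Next gap: 7 days. 2020-06-21 + 7 days = 2020-06-28.
Next gap: 8 days. 2020-06-28 + 8 days = 2020-07-06.
Next gap: 9 days. 2020-07-06 + 9 days = 2020-07-15.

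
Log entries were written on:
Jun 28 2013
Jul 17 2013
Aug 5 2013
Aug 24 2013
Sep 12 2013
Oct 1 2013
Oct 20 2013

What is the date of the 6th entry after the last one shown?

Feb 11 2014

The spacing is 19, 19, 19, 19, 19, 19 days — always 19 days.
Oct 20 2013 + 19 days = Nov 8 2013.
Nov 8 2013 + 19 days = Nov 27 2013.
Nov 27 2013 + 19 days = Dec 16 2013.
Dec 16 2013 + 19 days = Jan 4 2014.
Jan 4 2014 + 19 days = Jan 23 2014.
Jan 23 2014 + 19 days = Feb 11 2014.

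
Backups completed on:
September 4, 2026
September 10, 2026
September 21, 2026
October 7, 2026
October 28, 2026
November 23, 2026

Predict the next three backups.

Intervals are 6, 11, 16, 21, 26 days — an arithmetic progression with common difference 5.
Next gap: 31 days. November 23, 2026 + 31 days = December 24, 2026.
Next gap: 36 days. December 24, 2026 + 36 days = January 29, 2027.
Next gap: 41 days. January 29, 2027 + 41 days = March 11, 2027.

December 24, 2026; January 29, 2027; March 11, 2027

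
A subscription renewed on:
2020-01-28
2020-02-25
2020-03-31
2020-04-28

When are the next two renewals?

2020-05-26, 2020-06-30

These are Tuesdays with 28, 35, 28-day gaps.
Each is the final Tuesday of its month — 2020-03-31 is past the 28th, so '4th Tuesday' doesn't fit.
Last Tuesday of May 2020: 2020-05-26.
Last Tuesday of June 2020: 2020-06-30.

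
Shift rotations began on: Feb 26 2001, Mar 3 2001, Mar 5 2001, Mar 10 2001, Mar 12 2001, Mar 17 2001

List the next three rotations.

Gaps: 5, 2, 5, 2, 5 days — not constant, but cyclic with period 2.
The events fall on every Monday and Saturday.
The following Monday is Mar 19 2001.
The following Saturday is Mar 24 2001.
The following Monday is Mar 26 2001.

Mar 19 2001, Mar 24 2001, Mar 26 2001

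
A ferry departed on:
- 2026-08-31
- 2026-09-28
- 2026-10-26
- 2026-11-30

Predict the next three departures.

2026-12-28, 2027-01-25, 2027-02-22

All Mondays; the gaps (28, 28, 35) vary with month length.
This is the last Monday of each month.
Last Monday of December 2026: 2026-12-28.
January 2027 ends with Monday 2027-01-25.
February 2027 ends with Monday 2027-02-22.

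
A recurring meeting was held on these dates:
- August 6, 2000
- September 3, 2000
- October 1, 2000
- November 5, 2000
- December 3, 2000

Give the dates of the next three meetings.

These are Sundays at 28- or 35-day spacing (28, 28, 35, 28).
The pattern: 1st Sunday of the month.
1st Sunday of January 2001: January 7, 2001.
February 2001 — 1st Sunday is February 4, 2001.
1st Sunday of March 2001: March 4, 2001.

January 7, 2001; February 4, 2001; March 4, 2001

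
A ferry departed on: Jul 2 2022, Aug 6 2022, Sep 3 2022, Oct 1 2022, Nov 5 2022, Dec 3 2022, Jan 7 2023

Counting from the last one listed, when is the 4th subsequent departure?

All dates are Saturdays, 35, 28, 28, 35, 28, 35 days apart.
Specifically, the 1st Saturday of each month.
February 2023 — 1st Saturday is Feb 4 2023.
March 2023 — 1st Saturday is Mar 4 2023.
1st Saturday of April 2023: Apr 1 2023.
1st Saturday of May 2023: May 6 2023.

May 6 2023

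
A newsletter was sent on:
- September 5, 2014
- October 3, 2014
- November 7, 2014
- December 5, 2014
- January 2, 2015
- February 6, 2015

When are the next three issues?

March 6, 2015; April 3, 2015; May 1, 2015

Gaps: 28, 35, 28, 28, 35 days — a mix of 28 and 35. Every date is a Friday.
Each is the 1st Friday of its month.
1st Friday of March 2015: March 6, 2015.
1st Friday of April 2015: April 3, 2015.
May 2015 — 1st Friday is May 1, 2015.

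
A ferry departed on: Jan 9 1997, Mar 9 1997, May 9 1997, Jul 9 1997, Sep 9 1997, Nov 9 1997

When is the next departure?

Each date is the 9th; the gaps (59, 61, 61, 62, 61) track the month lengths.
The rule is the 9th of every 2 months.
January 1998: Jan 9 1998.

Jan 9 1998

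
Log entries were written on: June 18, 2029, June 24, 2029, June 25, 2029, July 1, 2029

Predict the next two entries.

July 2, 2029; July 8, 2029

Every event lands on a Monday or Sunday (gaps cycle 6, 1, 6).
So the schedule is: every Monday and Sunday.
Next Monday: July 2, 2029.
Next Sunday: July 8, 2029.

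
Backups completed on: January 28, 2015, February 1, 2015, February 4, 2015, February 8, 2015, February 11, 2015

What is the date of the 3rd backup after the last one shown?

The gap pattern 4, 3, 4, 3 repeats every 2 events.
These are the Wednesdays and Sundays of each week.
The following Sunday is February 15, 2015.
The following Wednesday is February 18, 2015.
Next Sunday: February 22, 2015.

February 22, 2015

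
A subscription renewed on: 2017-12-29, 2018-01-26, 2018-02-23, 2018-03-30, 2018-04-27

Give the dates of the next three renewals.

2018-05-25, 2018-06-29, 2018-07-27

These are Fridays with 28, 28, 35, 28-day gaps.
Each is the final Friday of its month — 2017-12-29 is past the 28th, so '4th Friday' doesn't fit.
Last Friday of May 2018: 2018-05-25.
June 2018 ends with Friday 2018-06-29.
July 2018 ends with Friday 2018-07-27.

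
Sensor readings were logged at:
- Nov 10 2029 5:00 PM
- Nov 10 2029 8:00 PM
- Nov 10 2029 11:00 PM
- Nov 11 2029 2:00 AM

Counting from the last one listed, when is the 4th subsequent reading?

Gaps: 3, 3, 3 hours — each event is 3 hours after the previous one.
Nov 11 2029 2:00 AM + 3 h = Nov 11 2029 5:00 AM.
Nov 11 2029 5:00 AM + 3 h = Nov 11 2029 8:00 AM.
Nov 11 2029 8:00 AM + 3 h = Nov 11 2029 11:00 AM.
Nov 11 2029 11:00 AM + 3 h = Nov 11 2029 2:00 PM.

Nov 11 2029 2:00 PM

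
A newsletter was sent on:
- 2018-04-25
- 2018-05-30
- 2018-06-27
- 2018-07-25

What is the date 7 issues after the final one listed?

2019-02-27

These are Wednesdays with 35, 28, 28-day gaps.
Each is the final Wednesday of its month — 2018-05-30 is past the 28th, so '4th Wednesday' doesn't fit.
Last Wednesday of August 2018: 2018-08-29.
September 2018 ends with Wednesday 2018-09-26.
October 2018 ends with Wednesday 2018-10-31.
Last Wednesday of November 2018: 2018-11-28.
December 2018 ends with Wednesday 2018-12-26.
January 2019 ends with Wednesday 2019-01-30.
Last Wednesday of February 2019: 2019-02-27.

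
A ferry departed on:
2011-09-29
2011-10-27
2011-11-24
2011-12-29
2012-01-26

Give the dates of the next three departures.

All Thursdays; the gaps (28, 28, 35, 28) vary with month length.
This is the last Thursday of each month.
February 2012 ends with Thursday 2012-02-23.
March 2012 ends with Thursday 2012-03-29.
April 2012 ends with Thursday 2012-04-26.

2012-02-23, 2012-03-29, 2012-04-26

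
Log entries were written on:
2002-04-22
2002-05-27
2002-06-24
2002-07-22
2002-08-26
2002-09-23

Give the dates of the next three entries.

2002-10-28, 2002-11-25, 2002-12-23

Gaps: 35, 28, 28, 35, 28 days — a mix of 28 and 35. Every date is a Monday.
Each is the 4th Monday of its month.
October 2002 — 4th Monday is 2002-10-28.
November 2002 — 4th Monday is 2002-11-25.
4th Monday of December 2002: 2002-12-23.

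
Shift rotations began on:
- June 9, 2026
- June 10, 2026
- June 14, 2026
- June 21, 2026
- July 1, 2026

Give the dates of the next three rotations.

The spacing grows by 3 each time: 1, 4, 7, 10 days.
Next gap: 13 days. July 1, 2026 + 13 days = July 14, 2026.
Next gap: 16 days. July 14, 2026 + 16 days = July 30, 2026.
Next gap: 19 days. July 30, 2026 + 19 days = August 18, 2026.

July 14, 2026; July 30, 2026; August 18, 2026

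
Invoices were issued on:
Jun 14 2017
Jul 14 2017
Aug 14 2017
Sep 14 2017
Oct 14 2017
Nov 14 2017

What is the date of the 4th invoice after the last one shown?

Mar 14 2018

Gaps: 30, 31, 31, 30, 31 days — not constant. Every event is on the 14th of the month.
Pattern: the 14th of each month.
December 2017: Dec 14 2017.
January 2018: Jan 14 2018.
Next: February 2018 → Feb 14 2018.
March 2018: Mar 14 2018.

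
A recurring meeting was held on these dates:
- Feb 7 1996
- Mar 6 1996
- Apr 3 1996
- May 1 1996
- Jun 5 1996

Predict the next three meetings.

Jul 3 1996, Aug 7 1996, Sep 4 1996

These are Wednesdays at 28- or 35-day spacing (28, 28, 28, 35).
The pattern: 1st Wednesday of the month.
July 1996 — 1st Wednesday is Jul 3 1996.
1st Wednesday of August 1996: Aug 7 1996.
September 1996 — 1st Wednesday is Sep 4 1996.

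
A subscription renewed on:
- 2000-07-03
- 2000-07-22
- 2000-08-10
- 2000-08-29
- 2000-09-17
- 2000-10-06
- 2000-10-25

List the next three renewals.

Every event comes 19 days after the last (19, 19, 19, 19, 19, 19).
2000-10-25 + 19 days = 2000-11-13.
2000-11-13 + 19 days = 2000-12-02.
2000-12-02 + 19 days = 2000-12-21.

2000-11-13, 2000-12-02, 2000-12-21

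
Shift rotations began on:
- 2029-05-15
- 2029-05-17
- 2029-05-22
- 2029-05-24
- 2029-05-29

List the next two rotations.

2029-05-31, 2029-06-05

The gap pattern 2, 5, 2, 5 repeats every 2 events.
These are the Tuesdays and Thursdays of each week.
The following Thursday is 2029-05-31.
The following Tuesday is 2029-06-05.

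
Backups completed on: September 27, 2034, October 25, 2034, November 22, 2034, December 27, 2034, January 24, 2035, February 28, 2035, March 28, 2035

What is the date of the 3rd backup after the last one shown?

June 27, 2035

Gaps: 28, 28, 35, 28, 35, 28 days — a mix of 28 and 35. Every date is a Wednesday.
Each is the 4th Wednesday of its month.
April 2035 — 4th Wednesday is April 25, 2035.
May 2035 — 4th Wednesday is May 23, 2035.
June 2035 — 4th Wednesday is June 27, 2035.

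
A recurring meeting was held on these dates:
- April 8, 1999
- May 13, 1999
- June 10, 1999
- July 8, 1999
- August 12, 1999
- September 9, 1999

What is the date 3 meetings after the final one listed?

These are Thursdays at 28- or 35-day spacing (35, 28, 28, 35, 28).
The pattern: 2nd Thursday of the month.
October 1999 — 2nd Thursday is October 14, 1999.
2nd Thursday of November 1999: November 11, 1999.
2nd Thursday of December 1999: December 9, 1999.

December 9, 1999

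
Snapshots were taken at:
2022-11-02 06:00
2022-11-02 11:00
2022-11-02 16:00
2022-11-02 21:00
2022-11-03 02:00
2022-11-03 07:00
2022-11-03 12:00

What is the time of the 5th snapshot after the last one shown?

The interval is a steady 5 hours (5, 5, 5, 5, 5, 5).
2022-11-03 12:00 + 5 h = 2022-11-03 17:00.
2022-11-03 17:00 + 5 h = 2022-11-03 22:00.
2022-11-03 22:00 + 5 h = 2022-11-04 03:00.
2022-11-04 03:00 + 5 h = 2022-11-04 08:00.
2022-11-04 08:00 + 5 h = 2022-11-04 13:00.

2022-11-04 13:00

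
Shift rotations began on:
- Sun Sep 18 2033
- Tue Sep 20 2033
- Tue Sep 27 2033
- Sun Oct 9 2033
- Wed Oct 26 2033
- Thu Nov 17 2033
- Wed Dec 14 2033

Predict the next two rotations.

The spacing grows by 5 each time: 2, 7, 12, 17, 22, 27 days.
Next gap: 32 days. Wed Dec 14 2033 + 32 days = Sun Jan 15 2034.
Next gap: 37 days. Sun Jan 15 2034 + 37 days = Tue Feb 21 2034.

Sun Jan 15 2034, Tue Feb 21 2034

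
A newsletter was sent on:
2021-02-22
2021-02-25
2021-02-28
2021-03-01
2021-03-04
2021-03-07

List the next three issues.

2021-03-08, 2021-03-11, 2021-03-14

Gaps: 3, 3, 1, 3, 3 days — not constant, but cyclic with period 3.
The events fall on every Monday, Thursday and Sunday.
The following Monday is 2021-03-08.
The following Thursday is 2021-03-11.
The following Sunday is 2021-03-14.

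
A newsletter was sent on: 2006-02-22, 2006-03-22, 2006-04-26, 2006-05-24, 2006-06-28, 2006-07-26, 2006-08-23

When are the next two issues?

All dates are Wednesdays, 28, 35, 28, 35, 28, 28 days apart.
Specifically, the 4th Wednesday of each month.
4th Wednesday of September 2006: 2006-09-27.
4th Wednesday of October 2006: 2006-10-25.

2006-09-27, 2006-10-25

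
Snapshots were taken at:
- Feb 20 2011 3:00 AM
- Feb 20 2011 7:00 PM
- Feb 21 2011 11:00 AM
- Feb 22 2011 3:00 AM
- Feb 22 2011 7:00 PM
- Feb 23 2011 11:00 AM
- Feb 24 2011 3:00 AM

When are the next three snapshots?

Feb 24 2011 7:00 PM, Feb 25 2011 11:00 AM, Feb 26 2011 3:00 AM

Spacing: 16, 16, 16, 16, 16, 16 h — constant 16 h.
Feb 24 2011 3:00 AM + 16 h = Feb 24 2011 7:00 PM.
Feb 24 2011 7:00 PM + 16 h = Feb 25 2011 11:00 AM.
Feb 25 2011 11:00 AM + 16 h = Feb 26 2011 3:00 AM.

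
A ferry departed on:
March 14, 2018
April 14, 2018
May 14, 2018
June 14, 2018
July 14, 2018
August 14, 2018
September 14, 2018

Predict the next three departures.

October 14, 2018; November 14, 2018; December 14, 2018

Each date is the 14th; the gaps (31, 30, 31, 30, 31, 31) track the month lengths.
The rule is the 14th of each month.
October 2018: October 14, 2018.
Next: November 2018 → November 14, 2018.
Next: December 2018 → December 14, 2018.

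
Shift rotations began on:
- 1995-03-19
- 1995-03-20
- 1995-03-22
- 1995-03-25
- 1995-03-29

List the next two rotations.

1995-04-03, 1995-04-09

Intervals are 1, 2, 3, 4 days — an arithmetic progression with common difference 1.
Next gap: 5 days. 1995-03-29 + 5 days = 1995-04-03.
Next gap: 6 days. 1995-04-03 + 6 days = 1995-04-09.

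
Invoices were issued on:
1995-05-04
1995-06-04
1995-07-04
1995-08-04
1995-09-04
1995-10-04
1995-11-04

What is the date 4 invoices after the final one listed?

1996-03-04

Gaps: 31, 30, 31, 31, 30, 31 days — not constant. Every event is on the 4th of the month.
Pattern: the 4th of each month.
Next: December 1995 → 1995-12-04.
Next: January 1996 → 1996-01-04.
February 1996: 1996-02-04.
March 1996: 1996-03-04.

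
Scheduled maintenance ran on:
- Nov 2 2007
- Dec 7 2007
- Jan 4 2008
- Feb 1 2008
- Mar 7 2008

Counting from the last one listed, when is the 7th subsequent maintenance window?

Oct 3 2008

Gaps: 35, 28, 28, 35 days — a mix of 28 and 35. Every date is a Friday.
Each is the 1st Friday of its month.
April 2008 — 1st Friday is Apr 4 2008.
May 2008 — 1st Friday is May 2 2008.
1st Friday of June 2008: Jun 6 2008.
1st Friday of July 2008: Jul 4 2008.
1st Friday of August 2008: Aug 1 2008.
1st Friday of September 2008: Sep 5 2008.
October 2008 — 1st Friday is Oct 3 2008.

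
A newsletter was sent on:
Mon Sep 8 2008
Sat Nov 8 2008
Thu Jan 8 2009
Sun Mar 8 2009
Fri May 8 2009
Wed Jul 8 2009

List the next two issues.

Each date is the 8th; the gaps (61, 61, 59, 61, 61) track the month lengths.
The rule is the 8th of every 2 months.
Next: September 2009 → Tue Sep 8 2009.
Next: November 2009 → Sun Nov 8 2009.

Tue Sep 8 2009, Sun Nov 8 2009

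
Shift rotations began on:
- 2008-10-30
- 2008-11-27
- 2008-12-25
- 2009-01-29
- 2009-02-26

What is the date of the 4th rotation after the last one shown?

2009-06-25

All Thursdays; the gaps (28, 28, 35, 28) vary with month length.
This is the last Thursday of each month.
March 2009 ends with Thursday 2009-03-26.
Last Thursday of April 2009: 2009-04-30.
Last Thursday of May 2009: 2009-05-28.
June 2009 ends with Thursday 2009-06-25.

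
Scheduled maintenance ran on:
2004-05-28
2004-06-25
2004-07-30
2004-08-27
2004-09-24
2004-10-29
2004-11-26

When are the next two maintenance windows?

2004-12-31, 2005-01-28

These are Fridays with 28, 35, 28, 28, 35, 28-day gaps.
Each is the final Friday of its month — 2004-07-30 is past the 28th, so '4th Friday' doesn't fit.
Last Friday of December 2004: 2004-12-31.
Last Friday of January 2005: 2005-01-28.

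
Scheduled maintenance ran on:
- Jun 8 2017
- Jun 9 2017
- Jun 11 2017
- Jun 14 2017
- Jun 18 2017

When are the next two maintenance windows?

Intervals are 1, 2, 3, 4 days — an arithmetic progression with common difference 1.
Next gap: 5 days. Jun 18 2017 + 5 days = Jun 23 2017.
Next gap: 6 days. Jun 23 2017 + 6 days = Jun 29 2017.

Jun 23 2017, Jun 29 2017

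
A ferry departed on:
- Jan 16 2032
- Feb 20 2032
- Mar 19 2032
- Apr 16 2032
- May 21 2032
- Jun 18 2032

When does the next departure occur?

Jul 16 2032

Gaps: 35, 28, 28, 35, 28 days — a mix of 28 and 35. Every date is a Friday.
Each is the 3rd Friday of its month.
July 2032 — 3rd Friday is Jul 16 2032.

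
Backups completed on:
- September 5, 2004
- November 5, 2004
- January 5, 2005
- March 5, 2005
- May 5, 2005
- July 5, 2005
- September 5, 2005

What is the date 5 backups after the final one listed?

The day-of-month is always 5 (61, 61, 59, 61, 61, 62 days between events).
So this recurs on the 5th of every 2 months.
Next: November 2005 → November 5, 2005.
January 2006: January 5, 2006.
Next: March 2006 → March 5, 2006.
May 2006: May 5, 2006.
July 2006: July 5, 2006.

July 5, 2006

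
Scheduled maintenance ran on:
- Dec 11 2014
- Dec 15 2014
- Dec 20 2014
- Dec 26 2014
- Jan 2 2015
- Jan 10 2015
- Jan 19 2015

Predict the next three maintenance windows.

Jan 29 2015, Feb 9 2015, Feb 21 2015

Gaps: 4, 5, 6, 7, 8, 9 days — each gap is 1 larger than the previous one.
Next gap: 10 days. Jan 19 2015 + 10 days = Jan 29 2015.
Next gap: 11 days. Jan 29 2015 + 11 days = Feb 9 2015.
Next gap: 12 days. Feb 9 2015 + 12 days = Feb 21 2015.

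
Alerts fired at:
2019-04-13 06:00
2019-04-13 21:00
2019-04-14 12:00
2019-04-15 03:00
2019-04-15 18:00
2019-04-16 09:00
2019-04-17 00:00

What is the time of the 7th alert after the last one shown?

The interval is a steady 15 hours (15, 15, 15, 15, 15, 15).
2019-04-17 00:00 + 15 h = 2019-04-17 15:00.
2019-04-17 15:00 + 15 h = 2019-04-18 06:00.
2019-04-18 06:00 + 15 h = 2019-04-18 21:00.
2019-04-18 21:00 + 15 h = 2019-04-19 12:00.
2019-04-19 12:00 + 15 h = 2019-04-20 03:00.
2019-04-20 03:00 + 15 h = 2019-04-20 18:00.
2019-04-20 18:00 + 15 h = 2019-04-21 09:00.

2019-04-21 09:00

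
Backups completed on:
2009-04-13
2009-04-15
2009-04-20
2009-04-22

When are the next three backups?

Gaps: 2, 5, 2 days — not constant, but cyclic with period 2.
The events fall on every Monday and Wednesday.
The following Monday is 2009-04-27.
The following Wednesday is 2009-04-29.
Next Monday: 2009-05-04.

2009-04-27, 2009-04-29, 2009-05-04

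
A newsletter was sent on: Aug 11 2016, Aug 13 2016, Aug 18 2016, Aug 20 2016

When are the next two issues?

Gaps: 2, 5, 2 days — not constant, but cyclic with period 2.
The events fall on every Thursday and Saturday.
The following Thursday is Aug 25 2016.
Next Saturday: Aug 27 2016.

Aug 25 2016, Aug 27 2016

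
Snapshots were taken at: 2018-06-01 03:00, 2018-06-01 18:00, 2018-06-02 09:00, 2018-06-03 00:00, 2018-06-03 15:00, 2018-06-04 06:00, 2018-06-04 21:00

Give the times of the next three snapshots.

2018-06-05 12:00, 2018-06-06 03:00, 2018-06-06 18:00

Spacing: 15, 15, 15, 15, 15, 15 h — constant 15 h.
2018-06-04 21:00 + 15 h = 2018-06-05 12:00.
2018-06-05 12:00 + 15 h = 2018-06-06 03:00.
2018-06-06 03:00 + 15 h = 2018-06-06 18:00.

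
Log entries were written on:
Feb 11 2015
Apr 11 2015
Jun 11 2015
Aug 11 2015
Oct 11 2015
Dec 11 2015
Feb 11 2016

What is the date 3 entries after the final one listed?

Aug 11 2016

Each date is the 11th; the gaps (59, 61, 61, 61, 61, 62) track the month lengths.
The rule is the 11th of every 2 months.
April 2016: Apr 11 2016.
June 2016: Jun 11 2016.
Next: August 2016 → Aug 11 2016.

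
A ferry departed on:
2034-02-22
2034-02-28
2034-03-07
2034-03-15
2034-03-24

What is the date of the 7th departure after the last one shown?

2034-06-23

Intervals are 6, 7, 8, 9 days — an arithmetic progression with common difference 1.
Next gap: 10 days. 2034-03-24 + 10 days = 2034-04-03.
Next gap: 11 days. 2034-04-03 + 11 days = 2034-04-14.
Next gap: 12 days. 2034-04-14 + 12 days = 2034-04-26.
Next gap: 13 days. 2034-04-26 + 13 days = 2034-05-09.
Next gap: 14 days. 2034-05-09 + 14 days = 2034-05-23.
Next gap: 15 days. 2034-05-23 + 15 days = 2034-06-07.
Next gap: 16 days. 2034-06-07 + 16 days = 2034-06-23.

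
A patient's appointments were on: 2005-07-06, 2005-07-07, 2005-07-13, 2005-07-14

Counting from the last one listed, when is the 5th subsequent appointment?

Every event lands on a Wednesday or Thursday (gaps cycle 1, 6, 1).
So the schedule is: every Wednesday and Thursday.
Next Wednesday: 2005-07-20.
Next Thursday: 2005-07-21.
The following Wednesday is 2005-07-27.
The following Thursday is 2005-07-28.
Next Wednesday: 2005-08-03.

2005-08-03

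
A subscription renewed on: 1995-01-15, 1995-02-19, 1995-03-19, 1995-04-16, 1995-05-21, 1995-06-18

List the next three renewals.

These are Sundays at 28- or 35-day spacing (35, 28, 28, 35, 28).
The pattern: 3rd Sunday of the month.
3rd Sunday of July 1995: 1995-07-16.
3rd Sunday of August 1995: 1995-08-20.
September 1995 — 3rd Sunday is 1995-09-17.

1995-07-16, 1995-08-20, 1995-09-17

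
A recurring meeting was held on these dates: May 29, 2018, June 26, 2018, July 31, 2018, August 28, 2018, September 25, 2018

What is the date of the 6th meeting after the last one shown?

These are Tuesdays with 28, 35, 28, 28-day gaps.
Each is the final Tuesday of its month — May 29, 2018 is past the 28th, so '4th Tuesday' doesn't fit.
October 2018 ends with Tuesday October 30, 2018.
November 2018 ends with Tuesday November 27, 2018.
December 2018 ends with Tuesday December 25, 2018.
January 2019 ends with Tuesday January 29, 2019.
Last Tuesday of February 2019: February 26, 2019.
March 2019 ends with Tuesday March 26, 2019.

March 26, 2019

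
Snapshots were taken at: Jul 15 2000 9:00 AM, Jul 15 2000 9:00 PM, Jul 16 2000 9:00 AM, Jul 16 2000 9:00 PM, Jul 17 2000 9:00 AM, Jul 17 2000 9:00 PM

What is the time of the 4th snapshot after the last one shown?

Jul 19 2000 9:00 PM

Gaps: 12, 12, 12, 12, 12 hours — each event is 12 hours after the previous one.
Jul 17 2000 9:00 PM + 12 h = Jul 18 2000 9:00 AM.
Jul 18 2000 9:00 AM + 12 h = Jul 18 2000 9:00 PM.
Jul 18 2000 9:00 PM + 12 h = Jul 19 2000 9:00 AM.
Jul 19 2000 9:00 AM + 12 h = Jul 19 2000 9:00 PM.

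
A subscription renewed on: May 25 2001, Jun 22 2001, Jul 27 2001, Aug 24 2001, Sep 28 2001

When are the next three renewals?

Oct 26 2001, Nov 23 2001, Dec 28 2001

All dates are Fridays, 28, 35, 28, 35 days apart.
Specifically, the 4th Friday of each month.
4th Friday of October 2001: Oct 26 2001.
November 2001 — 4th Friday is Nov 23 2001.
December 2001 — 4th Friday is Dec 28 2001.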